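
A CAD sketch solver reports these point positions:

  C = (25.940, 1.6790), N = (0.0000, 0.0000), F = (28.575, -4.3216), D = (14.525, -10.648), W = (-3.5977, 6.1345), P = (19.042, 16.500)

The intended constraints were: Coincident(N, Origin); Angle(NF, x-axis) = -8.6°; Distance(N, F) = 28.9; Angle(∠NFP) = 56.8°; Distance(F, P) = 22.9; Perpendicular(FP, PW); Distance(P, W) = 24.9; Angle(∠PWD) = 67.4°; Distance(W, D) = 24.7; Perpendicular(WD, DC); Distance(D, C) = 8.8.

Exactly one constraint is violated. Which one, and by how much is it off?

Distance(D, C) = 8.8 — off by 8.00.

N = (0.00, 0.00) ✓; NF at -8.600° ✓; |NF| = 28.90 ✓; ∠NFP = 56.80° ✓; |FP| = 22.90 ✓; ∠(FP, PW) = 90.00° ✓; |PW| = 24.90 ✓; ∠PWD = 67.40° ✓; |WD| = 24.70 ✓; ∠(WD, DC) = 90.00° ✓; |DC| = 16.80 ✗.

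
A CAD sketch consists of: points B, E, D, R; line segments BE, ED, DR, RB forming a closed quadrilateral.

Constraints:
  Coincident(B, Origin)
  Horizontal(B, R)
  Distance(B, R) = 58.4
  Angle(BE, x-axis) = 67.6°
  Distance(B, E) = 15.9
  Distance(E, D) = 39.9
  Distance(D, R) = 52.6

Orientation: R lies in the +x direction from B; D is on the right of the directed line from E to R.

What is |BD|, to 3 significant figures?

27.5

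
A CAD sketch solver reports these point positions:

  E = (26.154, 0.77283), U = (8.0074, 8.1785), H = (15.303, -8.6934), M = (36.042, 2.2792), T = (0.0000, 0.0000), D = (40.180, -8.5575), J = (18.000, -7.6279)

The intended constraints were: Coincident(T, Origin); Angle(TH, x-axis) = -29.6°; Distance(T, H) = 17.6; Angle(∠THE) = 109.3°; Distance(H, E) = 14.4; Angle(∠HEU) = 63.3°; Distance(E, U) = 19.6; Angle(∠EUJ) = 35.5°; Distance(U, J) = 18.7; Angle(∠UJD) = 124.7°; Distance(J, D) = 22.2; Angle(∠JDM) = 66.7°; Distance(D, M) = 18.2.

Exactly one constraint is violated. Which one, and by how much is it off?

Distance(D, M) = 18.2 — off by 6.60.

T = (0.00, 0.00) ✓; TH at -29.60° ✓; |TH| = 17.60 ✓; ∠THE = 109.3° ✓; |HE| = 14.40 ✓; ∠HEU = 63.30° ✓; |EU| = 19.60 ✓; ∠EUJ = 35.50° ✓; |UJ| = 18.70 ✓; ∠UJD = 124.7° ✓; |JD| = 22.20 ✓; ∠JDM = 66.70° ✓; |DM| = 11.60 ✗.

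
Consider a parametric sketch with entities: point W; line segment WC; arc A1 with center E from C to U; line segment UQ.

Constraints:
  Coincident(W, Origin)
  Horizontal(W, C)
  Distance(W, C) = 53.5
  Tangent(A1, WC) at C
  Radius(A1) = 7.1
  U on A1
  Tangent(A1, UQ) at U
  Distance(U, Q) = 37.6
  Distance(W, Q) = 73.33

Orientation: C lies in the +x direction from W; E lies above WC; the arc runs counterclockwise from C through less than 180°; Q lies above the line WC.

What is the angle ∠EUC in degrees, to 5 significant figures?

42.883°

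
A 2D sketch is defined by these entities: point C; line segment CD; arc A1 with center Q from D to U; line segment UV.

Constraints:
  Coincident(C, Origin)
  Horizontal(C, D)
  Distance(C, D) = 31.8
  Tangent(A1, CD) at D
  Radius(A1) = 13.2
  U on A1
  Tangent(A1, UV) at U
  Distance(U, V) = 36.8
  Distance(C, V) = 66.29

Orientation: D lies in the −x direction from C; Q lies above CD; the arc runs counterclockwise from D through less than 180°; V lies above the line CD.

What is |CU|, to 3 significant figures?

29.7

Checks: |QU| = 13.20 ✓; ∠(QU, UV) = 90.00° ✓; |UV| = 36.80 ✓; |CV| = 66.29 ✓.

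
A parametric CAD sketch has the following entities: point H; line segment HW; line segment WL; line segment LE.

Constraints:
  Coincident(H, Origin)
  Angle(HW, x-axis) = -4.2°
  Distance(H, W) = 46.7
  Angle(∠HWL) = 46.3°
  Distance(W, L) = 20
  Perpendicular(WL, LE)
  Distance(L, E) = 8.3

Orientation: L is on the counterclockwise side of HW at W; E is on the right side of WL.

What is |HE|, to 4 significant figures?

43.81

H is at the origin; HW runs at -4.2° with length 46.7, so W = 46.7·(cos -4.2°, sin -4.2°) = (46.57, -3.420). ∠HWL = 46.3°, so WL runs at -4.2° + (180° − 46.3°) = 129.5° from the x-axis; with |WL| = 20.0, L = W + 20.0·(cos 129.5°, sin 129.5°) = (33.85, 12.01). WL is perpendicular to LE; with |LE| = 8.3 on the right of WL, E = L + 8.3·(0.7716, 0.6361) = (40.26, 17.29). Then |HE| = |E − H| = 43.81.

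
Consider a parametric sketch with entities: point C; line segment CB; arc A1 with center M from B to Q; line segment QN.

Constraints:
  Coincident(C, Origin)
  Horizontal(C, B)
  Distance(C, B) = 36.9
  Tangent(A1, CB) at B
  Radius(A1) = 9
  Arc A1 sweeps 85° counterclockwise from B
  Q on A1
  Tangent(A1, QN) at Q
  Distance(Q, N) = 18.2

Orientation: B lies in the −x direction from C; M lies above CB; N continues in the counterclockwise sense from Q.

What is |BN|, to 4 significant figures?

28.38

C is at the origin; CB is horizontal with |CB| = 36.9 and B on the −x side, so B = (-36.90, 0.000). The tangent condition forces MB to be normal to CB, so M = B + (0, 9) = (-36.90, 9.000). On A1, B sits at bearing -90° from M; an 85° counterclockwise sweep puts Q at bearing -5°, so Q = M + 9.0·(cos -5°, sin -5°) = (-27.93, 8.216). A1 meets QN tangentially, so MQ is at right angles to QN, so QN runs along (−sin -5°, cos -5°); with |QN| = 18.2, N = (-26.35, 26.35). Then |BN| = |N − B| = 28.38.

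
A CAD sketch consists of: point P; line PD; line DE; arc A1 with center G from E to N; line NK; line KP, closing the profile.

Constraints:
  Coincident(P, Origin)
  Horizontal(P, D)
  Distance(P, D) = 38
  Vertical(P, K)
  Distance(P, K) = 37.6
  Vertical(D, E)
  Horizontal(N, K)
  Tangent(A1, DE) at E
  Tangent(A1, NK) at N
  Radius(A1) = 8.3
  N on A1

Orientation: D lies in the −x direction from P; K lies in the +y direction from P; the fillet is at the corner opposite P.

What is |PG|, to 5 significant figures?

41.720

P is at the origin; P and D share the same y with |PD| = 38.0 and D on the −x side, so D = (-38.000, 0.0000). PK is vertical with |PK| = 37.6 and K on the +y side, so K = (0.0000, 37.600). The virtual corner opposite P is at (-38.000, 37.600). Since A1 is tangent to DE there, GE ⟂ DE and the tangent condition forces GN to be normal to NK, with radius 8.3, so the center G sits 8.3 in from both sides at G = (-29.700, 29.300). Then |PG| = |G − P| = 41.720.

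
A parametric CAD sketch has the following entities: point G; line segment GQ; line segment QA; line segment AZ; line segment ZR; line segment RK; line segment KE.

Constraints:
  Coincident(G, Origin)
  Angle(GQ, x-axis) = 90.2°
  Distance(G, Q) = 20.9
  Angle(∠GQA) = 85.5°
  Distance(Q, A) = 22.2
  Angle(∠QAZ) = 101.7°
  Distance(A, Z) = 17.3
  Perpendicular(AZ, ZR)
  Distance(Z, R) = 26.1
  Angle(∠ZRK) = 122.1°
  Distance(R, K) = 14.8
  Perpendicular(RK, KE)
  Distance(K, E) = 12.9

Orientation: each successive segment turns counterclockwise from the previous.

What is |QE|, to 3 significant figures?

2.74

G is at the origin; GQ runs at 90.2° with length 20.9, so Q = (-0.0730, 20.9). ∠GQA = 85.5° gives QA at -175° from the x-axis; with |QA| = 22.2, A = (-22.2, 19.1). ∠QAZ = 101.7° gives AZ at -97.0° from the x-axis; with |AZ| = 17.3, Z = (-24.3, 1.91). AZ ⟂ ZR, so ZR runs at -7.00°; with |ZR| = 26.1, R = (1.60, -1.27). ∠ZRK = 122.1° gives RK at 50.9° from the x-axis; with |RK| = 14.8, K = (10.9, 10.2). RK ⟂ KE, so KE runs at 141°; with |KE| = 12.9, E = (0.922, 18.4). Then |QE| = |E − Q| = 2.74.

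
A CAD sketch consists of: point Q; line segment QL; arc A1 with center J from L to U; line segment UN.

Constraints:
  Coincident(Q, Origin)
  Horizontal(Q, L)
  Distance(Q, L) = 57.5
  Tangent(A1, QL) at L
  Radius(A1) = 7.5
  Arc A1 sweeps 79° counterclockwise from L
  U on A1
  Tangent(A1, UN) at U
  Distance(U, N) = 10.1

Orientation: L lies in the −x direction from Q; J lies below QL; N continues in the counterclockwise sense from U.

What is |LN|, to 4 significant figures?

18.49

Q is at the origin; QL is horizontal with |QL| = 57.5 and L on the −x side, so L = (-57.50, 0.000). Since A1 is tangent to QL there, JL ⟂ QL, so J = L + (0, -7.5) = (-57.50, -7.500). On A1, L sits at bearing 90° from J; a 79° counterclockwise sweep puts U at bearing 169°, so U = J + 7.5·(cos 169°, sin 169°) = (-64.86, -6.069). The tangent condition forces JU to be normal to UN, so UN runs along (−sin 169°, cos 169°); with |UN| = 10.1, N = (-66.79, -15.98). Then |LN| = |N − L| = 18.49.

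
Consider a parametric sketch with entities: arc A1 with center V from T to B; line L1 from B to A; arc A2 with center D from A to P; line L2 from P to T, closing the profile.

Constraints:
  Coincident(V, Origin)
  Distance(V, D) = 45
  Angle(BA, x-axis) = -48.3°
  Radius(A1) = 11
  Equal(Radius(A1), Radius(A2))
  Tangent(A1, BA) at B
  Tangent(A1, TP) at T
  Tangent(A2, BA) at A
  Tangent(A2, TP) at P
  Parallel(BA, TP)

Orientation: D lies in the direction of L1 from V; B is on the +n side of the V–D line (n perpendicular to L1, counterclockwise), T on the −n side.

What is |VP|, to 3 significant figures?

46.3

The slot axis is L1's direction at -48.3°, so u = (cos -48.3°, sin -48.3°) = (0.665, -0.747) and n = (−sin -48.3°, cos -48.3°) = (0.747, 0.665). V is at the origin and D lies 45.0 along u from V, so D = 45.0·u = (29.9, -33.6). Tangency of A1 to both parallel lines with radius 11.0 puts B and T at V ± 11.0·n: B = (8.21, 7.32), T = (-8.21, -7.32). Equal radii place A and P the same way about D: A = D + 11.0·n = (38.1, -26.3), P = D − 11.0·n = (21.7, -40.9). Then |VP| = |P − V| = 46.3.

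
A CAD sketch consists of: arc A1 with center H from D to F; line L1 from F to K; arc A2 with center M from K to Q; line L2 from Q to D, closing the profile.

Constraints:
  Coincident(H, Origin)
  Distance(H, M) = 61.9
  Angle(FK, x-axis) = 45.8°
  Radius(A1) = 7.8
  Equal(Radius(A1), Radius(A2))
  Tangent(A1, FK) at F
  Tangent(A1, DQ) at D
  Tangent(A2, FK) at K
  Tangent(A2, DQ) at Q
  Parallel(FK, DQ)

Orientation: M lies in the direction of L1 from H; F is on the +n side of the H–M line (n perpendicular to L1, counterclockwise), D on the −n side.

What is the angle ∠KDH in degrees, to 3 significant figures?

75.9°

The slot axis is L1's direction at 45.8°, so u = (cos 45.8°, sin 45.8°) = (0.697, 0.717) and n = (−sin 45.8°, cos 45.8°) = (-0.717, 0.697). H is at the origin and M lies 61.9 along u from H, so M = 61.9·u = (43.2, 44.4). Tangency of A1 to both parallel lines with radius 7.8 puts F and D at H ± 7.8·n: F = (-5.59, 5.44), D = (5.59, -5.44). Equal radii place K and Q the same way about M: K = M + 7.8·n = (37.6, 49.8), Q = M − 7.8·n = (48.7, 38.9). Then cos ∠KDH = DK·DH / (|DK||DH|), giving 75.9°.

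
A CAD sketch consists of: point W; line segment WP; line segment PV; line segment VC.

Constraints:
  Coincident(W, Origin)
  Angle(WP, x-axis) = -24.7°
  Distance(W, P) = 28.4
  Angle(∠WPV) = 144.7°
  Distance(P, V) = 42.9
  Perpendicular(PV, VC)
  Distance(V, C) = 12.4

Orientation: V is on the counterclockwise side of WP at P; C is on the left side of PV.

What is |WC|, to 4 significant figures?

66.20

∠WPV = 144.7°, so PV runs at -24.7° + (180° − 144.7°) = 10.60° from the x-axis; with |PV| = 42.9, V = P + 42.9·(cos 10.60°, sin 10.60°) = (67.97, -3.976). PV is perpendicular to VC; with |VC| = 12.4 on the left of PV, C = V + 12.4·(-0.1840, 0.9829) = (65.69, 8.212). Then |WC| = |C − W| = 66.20.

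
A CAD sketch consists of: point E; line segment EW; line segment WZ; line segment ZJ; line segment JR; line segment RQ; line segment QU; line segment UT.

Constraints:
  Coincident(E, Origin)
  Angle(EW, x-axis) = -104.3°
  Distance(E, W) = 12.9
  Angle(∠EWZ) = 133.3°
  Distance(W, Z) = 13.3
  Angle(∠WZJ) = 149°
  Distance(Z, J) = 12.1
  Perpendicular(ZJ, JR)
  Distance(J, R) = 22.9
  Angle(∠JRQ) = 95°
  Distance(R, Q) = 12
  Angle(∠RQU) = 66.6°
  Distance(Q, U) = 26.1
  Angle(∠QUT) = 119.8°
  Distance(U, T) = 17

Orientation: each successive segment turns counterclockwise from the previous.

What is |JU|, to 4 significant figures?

3.805

E is at the origin; EW runs at -104.3° with length 12.9, so W = (-3.186, -12.50). ∠EWZ = 133.3° gives WZ at -57.60° from the x-axis; with |WZ| = 13.3, Z = (3.940, -23.73). ∠WZJ = 149.0° gives ZJ at -26.60° from the x-axis; with |ZJ| = 12.1, J = (14.76, -29.15). The perpendicularity gives JR at right angles to ZJ, so JR runs at 63.40°; with |JR| = 22.9, R = (25.01, -8.672). ∠JRQ = 95.0° gives RQ at 148.4° from the x-axis; with |RQ| = 12.0, Q = (14.79, -2.384). ∠RQU = 66.6° gives QU at -98.20° from the x-axis; with |QU| = 26.1, U = (11.07, -28.22). Then |JU| = |U − J| = 3.805.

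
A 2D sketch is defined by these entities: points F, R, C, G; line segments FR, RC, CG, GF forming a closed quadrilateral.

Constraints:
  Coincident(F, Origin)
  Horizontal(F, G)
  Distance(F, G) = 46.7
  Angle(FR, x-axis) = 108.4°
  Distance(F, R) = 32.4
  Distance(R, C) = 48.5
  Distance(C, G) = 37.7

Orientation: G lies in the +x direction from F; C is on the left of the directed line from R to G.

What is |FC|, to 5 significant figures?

52.738

F is at the origin; F and G share the same y with |FG| = 46.7 and G in +x, so G = (46.7, 0). FR runs at 108.4° with |FR| = 32.4, so R = (-10.227, 30.744). C is determined by |RC| = 48.5 and |CG| = 37.7 together: it lies at the intersection of circle(R, 48.5) and circle(G, 37.7). With |RG| = 64.698, the foot of the radical line on RG is 39.544 from R and the perpendicular offset is √(48.5² − 39.544²) = 28.081. Taking the left-of-RG solution: C = (37.911, 36.661).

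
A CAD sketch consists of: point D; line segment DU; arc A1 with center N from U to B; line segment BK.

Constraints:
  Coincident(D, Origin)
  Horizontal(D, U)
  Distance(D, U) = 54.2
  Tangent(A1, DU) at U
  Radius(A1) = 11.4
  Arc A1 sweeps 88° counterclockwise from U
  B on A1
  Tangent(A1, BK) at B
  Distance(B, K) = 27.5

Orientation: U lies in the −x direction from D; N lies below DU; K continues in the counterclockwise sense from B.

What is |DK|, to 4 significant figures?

76.88

D is at the origin; D and U share the same y with |DU| = 54.2 and U on the −x side, so U = (-54.20, 0.000). Since A1 is tangent to DU there, NU ⟂ DU, so N = U + (0, -11.4) = (-54.20, -11.40). On A1, U sits at bearing 90° from N; an 88° counterclockwise sweep puts B at bearing 178°, so B = N + 11.4·(cos 178°, sin 178°) = (-65.59, -11.00). Tangency of A1 to BK means the radius NB is perpendicular to BK, so BK runs along (−sin 178°, cos 178°); with |BK| = 27.5, K = (-66.55, -38.49). Then |DK| = |K − D| = 76.88.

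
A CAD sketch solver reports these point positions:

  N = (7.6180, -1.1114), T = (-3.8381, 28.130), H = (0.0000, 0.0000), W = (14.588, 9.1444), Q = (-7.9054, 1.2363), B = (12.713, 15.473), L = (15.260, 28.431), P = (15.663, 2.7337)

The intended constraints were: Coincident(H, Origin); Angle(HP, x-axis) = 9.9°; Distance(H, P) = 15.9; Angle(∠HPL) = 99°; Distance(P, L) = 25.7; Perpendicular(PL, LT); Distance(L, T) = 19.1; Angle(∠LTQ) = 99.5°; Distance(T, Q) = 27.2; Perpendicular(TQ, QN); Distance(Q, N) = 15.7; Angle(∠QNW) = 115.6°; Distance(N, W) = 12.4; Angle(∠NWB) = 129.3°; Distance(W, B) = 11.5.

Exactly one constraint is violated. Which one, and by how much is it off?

Distance(W, B) = 11.5 — off by 4.90.

H = (0.00, 0.00) ✓; HP at 9.900° ✓; |HP| = 15.90 ✓; ∠HPL = 99.00° ✓; |PL| = 25.70 ✓; ∠(PL, LT) = 90.00° ✓; |LT| = 19.10 ✓; ∠LTQ = 99.50° ✓; |TQ| = 27.20 ✓; ∠(TQ, QN) = 90.00° ✓; |QN| = 15.70 ✓; ∠QNW = 115.6° ✓; |NW| = 12.40 ✓; ∠NWB = 129.3° ✓; |WB| = 6.601 ✗.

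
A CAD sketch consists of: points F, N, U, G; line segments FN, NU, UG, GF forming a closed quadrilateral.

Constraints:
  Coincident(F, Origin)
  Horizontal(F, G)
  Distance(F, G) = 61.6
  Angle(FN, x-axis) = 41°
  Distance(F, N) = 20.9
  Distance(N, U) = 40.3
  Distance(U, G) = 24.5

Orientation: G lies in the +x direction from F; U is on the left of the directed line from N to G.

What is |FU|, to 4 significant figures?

59.70

F is at the origin; F and G share the same y with |FG| = 61.6 and G in +x, so G = (61.6, 0). FN runs at 41.0° with |FN| = 20.9, so N = (15.77, 13.71). U is determined by |NU| = 40.3 and |UG| = 24.5 together: it lies at the intersection of circle(N, 40.3) and circle(G, 24.5). With |NG| = 47.83, the foot of the radical line on NG is 34.62 from N and the perpendicular offset is √(40.3² − 34.62²) = 20.63. Taking the left-of-NG solution: U = (54.85, 23.55).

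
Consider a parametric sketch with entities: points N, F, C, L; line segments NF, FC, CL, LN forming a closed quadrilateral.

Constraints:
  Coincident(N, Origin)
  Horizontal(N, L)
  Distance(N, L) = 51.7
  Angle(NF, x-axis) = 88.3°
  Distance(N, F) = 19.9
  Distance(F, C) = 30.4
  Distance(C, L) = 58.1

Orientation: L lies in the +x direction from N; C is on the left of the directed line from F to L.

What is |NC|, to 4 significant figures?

48.75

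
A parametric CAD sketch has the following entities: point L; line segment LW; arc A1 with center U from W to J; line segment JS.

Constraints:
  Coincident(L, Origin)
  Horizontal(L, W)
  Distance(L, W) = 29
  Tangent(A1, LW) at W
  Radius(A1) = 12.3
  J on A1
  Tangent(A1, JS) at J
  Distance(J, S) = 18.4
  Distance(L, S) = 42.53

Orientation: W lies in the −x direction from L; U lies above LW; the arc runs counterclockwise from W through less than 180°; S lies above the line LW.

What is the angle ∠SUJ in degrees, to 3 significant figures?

56.2°

Checks: |UJ| = 12.30 ✓; ∠(UJ, JS) = 90.00° ✓; |JS| = 18.40 ✓; |LS| = 42.53 ✓.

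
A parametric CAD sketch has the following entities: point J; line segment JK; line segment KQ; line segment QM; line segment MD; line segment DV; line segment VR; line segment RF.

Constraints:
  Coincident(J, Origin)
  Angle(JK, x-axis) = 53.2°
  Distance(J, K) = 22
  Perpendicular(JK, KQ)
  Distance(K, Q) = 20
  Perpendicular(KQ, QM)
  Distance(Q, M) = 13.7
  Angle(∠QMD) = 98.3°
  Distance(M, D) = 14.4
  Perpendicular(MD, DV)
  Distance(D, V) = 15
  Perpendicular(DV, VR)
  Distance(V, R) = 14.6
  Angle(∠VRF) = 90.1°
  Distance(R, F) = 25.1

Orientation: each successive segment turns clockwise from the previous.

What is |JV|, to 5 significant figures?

21.367

J is at the origin; JK runs at 53.2° with length 22.0, so K = (13.179, 17.616). JK is perpendicular to KQ, so KQ runs at -36.800°; with |KQ| = 20.0, Q = (29.193, 5.6356). KQ is perpendicular to QM, so QM runs at -126.80°; with |QM| = 13.7, M = (20.987, -5.3344). ∠QMD = 98.3° gives MD at 151.50° from the x-axis; with |MD| = 14.4, D = (8.3316, 1.5367). The perpendicularity gives DV at right angles to MD, so DV runs at 61.500°; with |DV| = 15.0, V = (15.489, 14.719). Then |JV| = |V − J| = 21.367.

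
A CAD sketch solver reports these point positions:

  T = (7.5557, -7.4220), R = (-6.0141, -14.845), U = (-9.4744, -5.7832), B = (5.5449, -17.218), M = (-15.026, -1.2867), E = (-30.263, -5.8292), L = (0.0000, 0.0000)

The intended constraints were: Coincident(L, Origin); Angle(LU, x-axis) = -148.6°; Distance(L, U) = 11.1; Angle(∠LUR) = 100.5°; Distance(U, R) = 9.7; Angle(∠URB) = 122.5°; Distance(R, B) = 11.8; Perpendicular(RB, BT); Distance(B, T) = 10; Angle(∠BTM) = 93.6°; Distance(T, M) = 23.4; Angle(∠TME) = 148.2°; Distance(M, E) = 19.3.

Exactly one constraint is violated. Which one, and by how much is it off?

Distance(M, E) = 19.3 — off by 3.40.

L = (0.00, 0.00) ✓; LU at -148.6° ✓; |LU| = 11.10 ✓; ∠LUR = 100.5° ✓; |UR| = 9.700 ✓; ∠URB = 122.5° ✓; |RB| = 11.80 ✓; ∠(RB, BT) = 90.00° ✓; |BT| = 10.00 ✓; ∠BTM = 93.60° ✓; |TM| = 23.40 ✓; ∠TME = 148.2° ✓; |ME| = 15.90 ✗.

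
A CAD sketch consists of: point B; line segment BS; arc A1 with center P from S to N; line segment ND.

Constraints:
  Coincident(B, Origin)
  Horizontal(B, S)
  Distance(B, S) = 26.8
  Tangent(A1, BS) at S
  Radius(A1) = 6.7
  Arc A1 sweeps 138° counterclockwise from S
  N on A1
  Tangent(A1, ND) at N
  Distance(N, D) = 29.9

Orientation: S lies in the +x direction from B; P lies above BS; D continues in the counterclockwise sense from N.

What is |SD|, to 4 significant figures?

36.31

B is at the origin; B and S share the same y with |BS| = 26.8 and S on the +x side, so S = (26.80, 0.000). Since A1 is tangent to BS there, PS ⟂ BS, so P = S + (0, 6.7) = (26.80, 6.700). On A1, S sits at bearing -90° from P; a 138° counterclockwise sweep puts N at bearing 48°, so N = P + 6.7·(cos 48°, sin 48°) = (31.28, 11.68). The tangent condition forces PN to be normal to ND, so ND runs along (−sin 48°, cos 48°); with |ND| = 29.9, D = (9.063, 31.69). Then |SD| = |D − S| = 36.31.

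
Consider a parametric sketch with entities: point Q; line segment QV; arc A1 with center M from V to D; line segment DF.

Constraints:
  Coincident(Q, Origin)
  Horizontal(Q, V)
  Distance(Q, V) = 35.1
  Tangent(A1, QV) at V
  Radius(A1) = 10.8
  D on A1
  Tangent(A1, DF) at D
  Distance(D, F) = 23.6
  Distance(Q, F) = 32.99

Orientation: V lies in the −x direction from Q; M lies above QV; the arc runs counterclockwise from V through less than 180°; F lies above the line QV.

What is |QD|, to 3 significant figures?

26.0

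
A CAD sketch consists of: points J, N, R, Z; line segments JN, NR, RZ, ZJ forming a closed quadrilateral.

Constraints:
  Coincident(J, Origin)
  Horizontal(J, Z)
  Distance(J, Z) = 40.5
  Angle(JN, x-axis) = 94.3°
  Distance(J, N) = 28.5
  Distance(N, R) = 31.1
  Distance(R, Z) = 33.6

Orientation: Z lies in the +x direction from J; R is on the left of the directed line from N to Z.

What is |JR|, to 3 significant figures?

42.7

Checks: |NR| = 31.10 ✓; |RZ| = 33.60 ✓.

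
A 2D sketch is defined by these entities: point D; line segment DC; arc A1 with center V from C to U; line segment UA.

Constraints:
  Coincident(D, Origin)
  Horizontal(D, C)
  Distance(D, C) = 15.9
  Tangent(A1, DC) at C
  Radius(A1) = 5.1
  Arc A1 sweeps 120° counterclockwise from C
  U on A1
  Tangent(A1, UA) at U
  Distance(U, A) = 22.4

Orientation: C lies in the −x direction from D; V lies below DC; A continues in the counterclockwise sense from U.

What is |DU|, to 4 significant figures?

21.71

D is at the origin; DC is horizontal with |DC| = 15.9 and C on the −x side, so C = (-15.90, 0.000). Since A1 is tangent to DC there, VC ⟂ DC, so V = C + (0, -5.1) = (-15.90, -5.100). On A1, C sits at bearing 90° from V; a 120° counterclockwise sweep puts U at bearing 210°, so U = V + 5.1·(cos 210°, sin 210°) = (-20.32, -7.650). Then |DU| = |U − D| = 21.71.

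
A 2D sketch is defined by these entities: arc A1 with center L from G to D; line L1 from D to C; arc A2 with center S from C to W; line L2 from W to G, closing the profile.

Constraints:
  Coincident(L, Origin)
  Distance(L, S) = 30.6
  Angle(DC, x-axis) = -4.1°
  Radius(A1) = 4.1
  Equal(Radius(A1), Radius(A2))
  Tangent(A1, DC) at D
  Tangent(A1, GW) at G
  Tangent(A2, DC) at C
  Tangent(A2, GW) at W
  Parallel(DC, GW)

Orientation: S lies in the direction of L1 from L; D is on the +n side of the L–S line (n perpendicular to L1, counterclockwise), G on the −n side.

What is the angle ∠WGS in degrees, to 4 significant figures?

7.631°

Tangency of A1 to both parallel lines with radius 4.1 puts D and G at L ± 4.1·n: D = (0.2931, 4.090), G = (-0.2931, -4.090). Equal radii place C and W the same way about S: C = S + 4.1·n = (30.81, 1.902), W = S − 4.1·n = (30.23, -6.277). Then cos ∠WGS = GW·GS / (|GW||GS|), giving 7.631°.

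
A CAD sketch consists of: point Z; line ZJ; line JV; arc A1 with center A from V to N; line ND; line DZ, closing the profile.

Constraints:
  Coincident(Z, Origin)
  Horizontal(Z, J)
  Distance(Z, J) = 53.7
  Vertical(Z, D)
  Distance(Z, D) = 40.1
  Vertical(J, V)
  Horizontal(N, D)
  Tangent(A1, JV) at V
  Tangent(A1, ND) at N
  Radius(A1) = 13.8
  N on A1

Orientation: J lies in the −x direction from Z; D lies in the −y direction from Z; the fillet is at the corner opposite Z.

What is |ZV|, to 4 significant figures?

59.79

Z is at the origin; Z and J share the same y with |ZJ| = 53.7 and J on the −x side, so J = (-53.70, 0.000). ZD is vertical with |ZD| = 40.1 and D on the −y side, so D = (0.000, -40.10). The virtual corner opposite Z is at (-53.70, -40.10). Since A1 is tangent to JV there, AV ⟂ JV and tangency of A1 to ND means the radius AN is perpendicular to ND, with radius 13.8, so the center A sits 13.8 in from both sides at A = (-39.90, -26.30). That places the tangent points at V = (-53.70, -26.30) on JV and N = (-39.90, -40.10) on ND. Then |ZV| = |V − Z| = 59.79.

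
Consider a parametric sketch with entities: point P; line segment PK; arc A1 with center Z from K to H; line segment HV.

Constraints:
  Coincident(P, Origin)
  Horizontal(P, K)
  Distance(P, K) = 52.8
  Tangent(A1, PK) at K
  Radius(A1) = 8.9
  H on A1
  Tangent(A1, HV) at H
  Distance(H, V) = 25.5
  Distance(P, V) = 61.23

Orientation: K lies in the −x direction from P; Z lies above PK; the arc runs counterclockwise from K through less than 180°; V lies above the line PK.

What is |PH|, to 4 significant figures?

45.43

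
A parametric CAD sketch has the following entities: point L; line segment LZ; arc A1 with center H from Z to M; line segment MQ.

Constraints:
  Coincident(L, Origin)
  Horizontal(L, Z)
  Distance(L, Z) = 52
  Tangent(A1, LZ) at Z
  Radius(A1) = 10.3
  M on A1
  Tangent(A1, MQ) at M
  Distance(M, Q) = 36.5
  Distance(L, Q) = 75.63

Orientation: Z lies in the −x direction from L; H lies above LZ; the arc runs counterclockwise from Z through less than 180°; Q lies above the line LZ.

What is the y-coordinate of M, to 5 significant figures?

14.819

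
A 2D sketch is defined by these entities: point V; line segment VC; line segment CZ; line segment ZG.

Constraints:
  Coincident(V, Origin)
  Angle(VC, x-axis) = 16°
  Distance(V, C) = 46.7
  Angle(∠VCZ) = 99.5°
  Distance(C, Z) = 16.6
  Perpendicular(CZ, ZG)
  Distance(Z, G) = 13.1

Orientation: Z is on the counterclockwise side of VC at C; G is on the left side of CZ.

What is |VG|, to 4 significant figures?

40.95

∠VCZ = 99.5°, so CZ runs at 16.0° + (180° − 99.5°) = 96.50° from the x-axis; with |CZ| = 16.6, Z = C + 16.6·(cos 96.50°, sin 96.50°) = (43.01, 29.37). CZ is perpendicular to ZG; with |ZG| = 13.1 on the left of CZ, G = Z + 13.1·(-0.9936, -0.1132) = (30.00, 27.88). Then |VG| = |G − V| = 40.95.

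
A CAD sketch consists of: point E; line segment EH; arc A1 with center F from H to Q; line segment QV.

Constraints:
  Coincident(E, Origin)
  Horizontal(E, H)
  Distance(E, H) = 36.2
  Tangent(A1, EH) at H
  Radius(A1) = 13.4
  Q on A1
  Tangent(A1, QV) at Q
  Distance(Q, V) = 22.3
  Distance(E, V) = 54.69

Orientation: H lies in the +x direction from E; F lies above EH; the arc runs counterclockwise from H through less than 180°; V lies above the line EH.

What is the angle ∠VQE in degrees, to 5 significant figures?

84.969°

Checks: |FQ| = 13.40 ✓; ∠(FQ, QV) = 90.00° ✓; |QV| = 22.30 ✓; |EV| = 54.69 ✓.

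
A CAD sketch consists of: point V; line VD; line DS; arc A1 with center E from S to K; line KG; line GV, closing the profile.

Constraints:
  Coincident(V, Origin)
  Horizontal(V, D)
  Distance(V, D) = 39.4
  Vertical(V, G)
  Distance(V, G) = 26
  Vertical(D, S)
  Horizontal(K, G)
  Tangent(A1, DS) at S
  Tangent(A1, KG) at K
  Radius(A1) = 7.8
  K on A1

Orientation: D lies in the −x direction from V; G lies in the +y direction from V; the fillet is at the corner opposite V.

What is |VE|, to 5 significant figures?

36.466

V is at the origin; V and D share the same y with |VD| = 39.4 and D on the −x side, so D = (-39.400, 0.0000). V and G share the same x with |VG| = 26.0 and G on the +y side, so G = (0.0000, 26.000). The virtual corner opposite V is at (-39.400, 26.000). Since A1 is tangent to DS there, ES ⟂ DS and A1 meets KG tangentially, so EK is at right angles to KG, with radius 7.8, so the center E sits 7.8 in from both sides at E = (-31.600, 18.200). Then |VE| = |E − V| = 36.466.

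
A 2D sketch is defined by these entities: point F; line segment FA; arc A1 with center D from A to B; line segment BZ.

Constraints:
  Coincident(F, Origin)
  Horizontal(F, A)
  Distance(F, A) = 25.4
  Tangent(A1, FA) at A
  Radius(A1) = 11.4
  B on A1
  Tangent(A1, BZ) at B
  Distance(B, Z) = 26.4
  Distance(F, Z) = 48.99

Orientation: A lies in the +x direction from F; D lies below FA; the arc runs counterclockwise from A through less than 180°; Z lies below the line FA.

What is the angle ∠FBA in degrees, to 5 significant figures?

72.804°

F is at the origin; FA is horizontal with |FA| = 25.4 and A on the +x side, so A = (25.400, 0.0000). Since A1 is tangent to FA there, DA ⟂ FA, so D = A + (0, -11.4) = (25.400, -11.400). Since DB ⟂ BZ (tangency), |DZ| = √(11.4² + 26.4²) = 28.756 regardless of where B sits on A1. So Z lies on both circle(F, 48.99) and circle(D, 28.756); the below-FA intersection is Z = (28.266, -40.013). B is the foot of the tangent from Z: B = (15.437, -16.940).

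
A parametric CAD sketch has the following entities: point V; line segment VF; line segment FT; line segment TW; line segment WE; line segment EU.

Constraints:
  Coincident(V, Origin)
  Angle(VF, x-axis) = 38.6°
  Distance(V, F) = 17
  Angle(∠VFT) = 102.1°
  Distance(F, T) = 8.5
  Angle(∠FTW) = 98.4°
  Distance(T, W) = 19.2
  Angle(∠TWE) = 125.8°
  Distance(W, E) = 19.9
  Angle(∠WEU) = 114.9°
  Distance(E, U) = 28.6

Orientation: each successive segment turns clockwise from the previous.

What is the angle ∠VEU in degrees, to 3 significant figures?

67.0°

V is at the origin; VF runs at 38.6° with length 17.0, so F = (13.3, 10.6). ∠VFT = 102.1° gives FT at -39.3° from the x-axis; with |FT| = 8.5, T = (19.9, 5.22). ∠FTW = 98.4° gives TW at -121° from the x-axis; with |TW| = 19.2, W = (10.0, -11.3). ∠TWE = 125.8° gives WE at -175° from the x-axis; with |WE| = 19.9, E = (-9.82, -13.0). ∠WEU = 114.9° gives EU at 120° from the x-axis; with |EU| = 28.6, U = (-24.0, 11.9). Then cos ∠VEU = EV·EU / (|EV||EU|), giving 67.0°.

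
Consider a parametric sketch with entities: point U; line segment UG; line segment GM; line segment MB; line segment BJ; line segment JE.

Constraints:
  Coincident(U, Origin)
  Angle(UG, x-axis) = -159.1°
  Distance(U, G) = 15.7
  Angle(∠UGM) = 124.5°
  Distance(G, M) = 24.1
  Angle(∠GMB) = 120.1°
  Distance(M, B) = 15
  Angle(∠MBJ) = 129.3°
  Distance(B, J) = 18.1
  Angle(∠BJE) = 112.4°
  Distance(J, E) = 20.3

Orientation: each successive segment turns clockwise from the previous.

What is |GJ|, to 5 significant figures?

39.153

∠GMB = 120.1° gives MB at 85.500° from the x-axis; with |MB| = 15.0, B = (-33.328, 23.038). ∠MBJ = 129.3° gives BJ at 34.800° from the x-axis; with |BJ| = 18.1, J = (-18.465, 33.368). Then |GJ| = |J − G| = 39.153.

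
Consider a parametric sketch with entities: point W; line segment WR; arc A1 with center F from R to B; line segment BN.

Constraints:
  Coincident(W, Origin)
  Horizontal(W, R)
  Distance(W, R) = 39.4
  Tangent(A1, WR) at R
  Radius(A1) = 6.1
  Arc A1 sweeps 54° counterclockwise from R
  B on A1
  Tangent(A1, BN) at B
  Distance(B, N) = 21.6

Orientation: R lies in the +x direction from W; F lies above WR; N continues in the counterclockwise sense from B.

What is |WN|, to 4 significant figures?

60.43

On A1, R sits at bearing -90° from F; a 54° counterclockwise sweep puts B at bearing -36°, so B = F + 6.1·(cos -36°, sin -36°) = (44.34, 2.515). Since A1 is tangent to BN there, FB ⟂ BN, so BN runs along (−sin -36°, cos -36°); with |BN| = 21.6, N = (57.03, 19.99). Then |WN| = |N − W| = 60.43.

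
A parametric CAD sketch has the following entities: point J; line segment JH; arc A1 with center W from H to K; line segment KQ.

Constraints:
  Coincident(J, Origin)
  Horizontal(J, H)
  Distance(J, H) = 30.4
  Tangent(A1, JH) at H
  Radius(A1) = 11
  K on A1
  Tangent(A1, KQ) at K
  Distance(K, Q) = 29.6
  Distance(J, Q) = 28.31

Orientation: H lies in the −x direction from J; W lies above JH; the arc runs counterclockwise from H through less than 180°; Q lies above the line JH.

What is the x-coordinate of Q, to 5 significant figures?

-3.8213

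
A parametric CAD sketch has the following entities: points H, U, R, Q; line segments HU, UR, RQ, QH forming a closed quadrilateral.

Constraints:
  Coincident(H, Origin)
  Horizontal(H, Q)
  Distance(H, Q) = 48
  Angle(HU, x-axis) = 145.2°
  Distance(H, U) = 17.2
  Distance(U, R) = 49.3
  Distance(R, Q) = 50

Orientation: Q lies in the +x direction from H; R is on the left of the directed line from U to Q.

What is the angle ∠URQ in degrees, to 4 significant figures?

78.60°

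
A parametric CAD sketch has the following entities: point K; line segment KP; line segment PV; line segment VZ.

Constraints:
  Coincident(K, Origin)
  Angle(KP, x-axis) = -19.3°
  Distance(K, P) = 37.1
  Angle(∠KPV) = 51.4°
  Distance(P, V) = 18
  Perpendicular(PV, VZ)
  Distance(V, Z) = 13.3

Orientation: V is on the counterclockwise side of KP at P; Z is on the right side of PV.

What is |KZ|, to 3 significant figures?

42.6

K is at the origin; KP runs at -19.3° with length 37.1, so P = 37.1·(cos -19.3°, sin -19.3°) = (35.0, -12.3). ∠KPV = 51.4°, so PV runs at -19.3° + (180° − 51.4°) = 109° from the x-axis; with |PV| = 18.0, V = P + 18.0·(cos 109°, sin 109°) = (29.1, 4.73). PV ⟂ VZ; with |VZ| = 13.3 on the right of PV, Z = V + 13.3·(0.944, 0.331) = (41.6, 9.12). Then |KZ| = |Z − K| = 42.6.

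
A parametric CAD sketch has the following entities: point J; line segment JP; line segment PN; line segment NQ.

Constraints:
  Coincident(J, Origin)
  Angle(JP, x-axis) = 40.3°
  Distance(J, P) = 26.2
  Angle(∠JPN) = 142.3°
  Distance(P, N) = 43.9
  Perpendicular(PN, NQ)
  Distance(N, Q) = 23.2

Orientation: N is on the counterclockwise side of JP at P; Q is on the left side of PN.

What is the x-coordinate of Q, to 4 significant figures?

6.416

∠JPN = 142.3°, so PN runs at 40.3° + (180° − 142.3°) = 78.00° from the x-axis; with |PN| = 43.9, N = P + 43.9·(cos 78.00°, sin 78.00°) = (29.11, 59.89). The perpendicularity gives NQ at right angles to PN; with |NQ| = 23.2 on the left of PN, Q = N + 23.2·(-0.9781, 0.2079) = (6.416, 64.71). So Q.x = 6.416.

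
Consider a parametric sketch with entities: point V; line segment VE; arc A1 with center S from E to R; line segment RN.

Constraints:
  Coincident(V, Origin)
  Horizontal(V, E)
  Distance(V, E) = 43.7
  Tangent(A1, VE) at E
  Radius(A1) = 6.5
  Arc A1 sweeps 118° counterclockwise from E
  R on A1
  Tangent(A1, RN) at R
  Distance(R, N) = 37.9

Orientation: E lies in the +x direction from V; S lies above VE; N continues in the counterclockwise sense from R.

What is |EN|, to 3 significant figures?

44.7

On A1, E sits at bearing -90° from S; a 118° counterclockwise sweep puts R at bearing 28°, so R = S + 6.5·(cos 28°, sin 28°) = (49.4, 9.55). The tangent condition forces SR to be normal to RN, so RN runs along (−sin 28°, cos 28°); with |RN| = 37.9, N = (31.6, 43.0). Then |EN| = |N − E| = 44.7.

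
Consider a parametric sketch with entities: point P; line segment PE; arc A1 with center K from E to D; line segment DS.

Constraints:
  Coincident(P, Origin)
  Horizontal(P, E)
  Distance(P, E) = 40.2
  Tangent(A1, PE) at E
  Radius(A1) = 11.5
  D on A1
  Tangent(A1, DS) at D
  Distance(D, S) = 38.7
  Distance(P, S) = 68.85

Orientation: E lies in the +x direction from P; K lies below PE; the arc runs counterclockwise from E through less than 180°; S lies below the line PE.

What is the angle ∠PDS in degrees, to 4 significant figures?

143.0°

P is at the origin; P and E share the same y with |PE| = 40.2 and E on the +x side, so E = (40.20, 0.000). Tangency of A1 to PE means the radius KE is perpendicular to PE, so K = E + (0, -11.5) = (40.20, -11.50). Since KD ⟂ DS (tangency), |KS| = √(11.5² + 38.7²) = 40.37 regardless of where D sits on A1. So S lies on both circle(P, 68.85) and circle(K, 40.37); the below-PE intersection is S = (45.70, -51.50). D is the foot of the tangent from S: D = (29.73, -16.25).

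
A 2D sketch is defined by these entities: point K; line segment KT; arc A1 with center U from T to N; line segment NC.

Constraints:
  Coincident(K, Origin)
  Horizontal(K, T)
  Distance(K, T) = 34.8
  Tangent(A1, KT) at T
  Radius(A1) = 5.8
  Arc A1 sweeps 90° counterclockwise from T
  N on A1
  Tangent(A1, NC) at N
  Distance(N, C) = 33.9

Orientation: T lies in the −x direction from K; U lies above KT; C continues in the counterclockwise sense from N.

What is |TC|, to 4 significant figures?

40.12

On A1, T sits at bearing -90° from U; a 90° counterclockwise sweep puts N at bearing 0°, so N = U + 5.8·(cos 0°, sin 0°) = (-29.00, 5.800). A1 meets NC tangentially, so UN is at right angles to NC, so NC runs along (−sin 0°, cos 0°); with |NC| = 33.9, C = (-29.00, 39.70). Then |TC| = |C − T| = 40.12.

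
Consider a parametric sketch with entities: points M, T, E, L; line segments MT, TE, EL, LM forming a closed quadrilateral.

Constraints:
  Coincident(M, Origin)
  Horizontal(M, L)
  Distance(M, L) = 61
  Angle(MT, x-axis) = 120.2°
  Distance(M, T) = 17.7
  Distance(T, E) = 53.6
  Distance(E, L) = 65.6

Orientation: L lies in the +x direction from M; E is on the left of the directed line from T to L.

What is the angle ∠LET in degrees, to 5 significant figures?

73.002°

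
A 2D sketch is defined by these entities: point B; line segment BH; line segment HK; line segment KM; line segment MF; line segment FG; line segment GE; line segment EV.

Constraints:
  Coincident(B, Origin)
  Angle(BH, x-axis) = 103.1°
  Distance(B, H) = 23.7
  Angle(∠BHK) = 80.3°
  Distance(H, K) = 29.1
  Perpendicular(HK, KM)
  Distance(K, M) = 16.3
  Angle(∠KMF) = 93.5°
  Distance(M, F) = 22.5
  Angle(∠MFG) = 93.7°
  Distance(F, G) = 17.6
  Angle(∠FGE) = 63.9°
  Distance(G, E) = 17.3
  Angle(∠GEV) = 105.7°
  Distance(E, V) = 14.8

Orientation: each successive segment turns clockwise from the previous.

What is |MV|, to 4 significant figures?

10.08

B is at the origin; BH runs at 103.1° with length 23.7, so H = (-5.372, 23.08). ∠BHK = 80.3° gives HK at 3.400° from the x-axis; with |HK| = 29.1, K = (23.68, 24.81). The perpendicularity gives KM at right angles to HK, so KM runs at -86.60°; with |KM| = 16.3, M = (24.64, 8.538). ∠KMF = 93.5° gives MF at -173.1° from the x-axis; with |MF| = 22.5, F = (2.307, 5.835). ∠MFG = 93.7° gives FG at 100.6° from the x-axis; with |FG| = 17.6, G = (-0.9307, 23.13). ∠FGE = 63.9° gives GE at -15.50° from the x-axis; with |GE| = 17.3, E = (15.74, 18.51). ∠GEV = 105.7° gives EV at -89.80° from the x-axis; with |EV| = 14.8, V = (15.79, 3.711). Then |MV| = |V − M| = 10.08.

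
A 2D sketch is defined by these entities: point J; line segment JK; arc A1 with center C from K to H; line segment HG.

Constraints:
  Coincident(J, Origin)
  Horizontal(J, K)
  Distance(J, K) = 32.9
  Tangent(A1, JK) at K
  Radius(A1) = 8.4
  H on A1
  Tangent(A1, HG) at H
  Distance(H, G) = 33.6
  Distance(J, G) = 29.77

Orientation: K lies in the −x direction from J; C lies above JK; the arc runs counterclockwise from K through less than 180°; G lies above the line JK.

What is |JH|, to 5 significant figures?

26.544

Checks: J.y = 0.00, K.y = 0.00 ✓; |CH| = 8.400 ✓; ∠(CH, HG) = 90.00° ✓; |HG| = 33.60 ✓; |JG| = 29.77 ✓.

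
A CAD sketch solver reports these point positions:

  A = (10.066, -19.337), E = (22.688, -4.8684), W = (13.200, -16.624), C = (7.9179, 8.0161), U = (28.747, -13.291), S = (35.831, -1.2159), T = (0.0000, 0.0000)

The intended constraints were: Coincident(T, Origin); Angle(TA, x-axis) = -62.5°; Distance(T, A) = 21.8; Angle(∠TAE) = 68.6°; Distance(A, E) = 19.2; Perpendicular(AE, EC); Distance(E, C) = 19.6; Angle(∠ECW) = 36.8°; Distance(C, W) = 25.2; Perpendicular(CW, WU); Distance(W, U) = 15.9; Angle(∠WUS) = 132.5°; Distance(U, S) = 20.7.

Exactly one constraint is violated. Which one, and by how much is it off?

Distance(U, S) = 20.7 — off by 6.70.

T = (0.00, 0.00) ✓; TA at -62.50° ✓; |TA| = 21.80 ✓; ∠TAE = 68.60° ✓; |AE| = 19.20 ✓; ∠(AE, EC) = 90.00° ✓; |EC| = 19.60 ✓; ∠ECW = 36.80° ✓; |CW| = 25.20 ✓; ∠(CW, WU) = 90.00° ✓; |WU| = 15.90 ✓; ∠WUS = 132.5° ✓; |US| = 14.00 ✗.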